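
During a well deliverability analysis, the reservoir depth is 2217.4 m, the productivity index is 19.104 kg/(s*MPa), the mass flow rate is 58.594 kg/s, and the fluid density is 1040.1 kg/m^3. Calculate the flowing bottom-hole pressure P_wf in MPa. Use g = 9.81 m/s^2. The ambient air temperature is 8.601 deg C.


Step 1: P_i = rho*g*h/1e6 = 1040.1*9.81*2217.4/1e6 = 22.62498 MPa
Step 2: P_wf = P_i - mdot/PI = 22.62498 - 58.594/19.104 = 19.558 MPa
P_wf = 19.558 MPa


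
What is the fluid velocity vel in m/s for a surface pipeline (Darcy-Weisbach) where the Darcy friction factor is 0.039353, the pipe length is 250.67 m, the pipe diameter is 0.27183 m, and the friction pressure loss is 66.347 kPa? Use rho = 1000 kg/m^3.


vel = sqrt(dP*1000*2*D / (f*L*rho))
vel = sqrt(66.347*1000*2*0.27183 / (0.039353*250.67*1000))
vel = 1.9122 m/s


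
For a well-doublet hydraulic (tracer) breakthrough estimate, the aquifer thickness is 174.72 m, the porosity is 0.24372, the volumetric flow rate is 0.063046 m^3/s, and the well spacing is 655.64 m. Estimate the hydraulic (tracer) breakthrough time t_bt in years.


t_bt = pi * hr * phi * L^2 / (3 * Qv) / (365.25*86400)
t_bt = pi * 174.72 * 0.24372 * 655.64^2 / (3 * 0.063046) / (365.25*86400)
t_bt = 9.6346 years


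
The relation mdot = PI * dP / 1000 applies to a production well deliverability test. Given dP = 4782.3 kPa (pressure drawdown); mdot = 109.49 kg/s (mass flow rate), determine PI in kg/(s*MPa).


PI = mdot * 1000 / dP
PI = 109.49 * 1000 / 4782.3
PI = 22.895 kg/(s*MPa)


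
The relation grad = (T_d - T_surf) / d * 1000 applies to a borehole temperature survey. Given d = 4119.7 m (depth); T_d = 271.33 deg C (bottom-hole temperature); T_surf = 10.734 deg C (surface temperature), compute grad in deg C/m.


grad = (T_d - T_surf) / d * 1000
grad = (271.33 - 10.734) / 4119.7 * 1000
grad = 63.25606 deg C/km
Convert: 63.25606 deg C/km * 0.001 = 0.063256 deg C/m
grad = 0.063256 deg C/m


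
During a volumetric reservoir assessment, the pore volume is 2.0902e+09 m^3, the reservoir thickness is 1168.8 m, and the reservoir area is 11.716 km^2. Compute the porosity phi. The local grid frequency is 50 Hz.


phi = Vp / (A * 1e6 * hr)
phi = 2.0902e+09 / (11.716 * 1e6 * 1168.8)
phi = 0.15264


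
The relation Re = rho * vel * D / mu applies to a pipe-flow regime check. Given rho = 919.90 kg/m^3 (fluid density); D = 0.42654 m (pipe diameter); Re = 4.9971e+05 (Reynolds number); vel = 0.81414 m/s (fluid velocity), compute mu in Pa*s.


mu = rho * vel * D / Re
mu = 919.90 * 0.81414 * 0.42654 / 4.9971e+05
mu = 0.00063927 Pa*s


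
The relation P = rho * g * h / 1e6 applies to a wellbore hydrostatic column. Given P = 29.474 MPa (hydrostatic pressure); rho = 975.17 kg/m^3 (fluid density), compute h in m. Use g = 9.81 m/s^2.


h = P * 1e6 / (g * rho)
h = 29.474 * 1e6 / (9.81 * 975.17)
h = 3081.0 m


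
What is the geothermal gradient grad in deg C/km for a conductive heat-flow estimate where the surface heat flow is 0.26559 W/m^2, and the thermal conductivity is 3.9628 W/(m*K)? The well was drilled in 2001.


grad = q * 1000 / k
grad = 0.26559 * 1000 / 3.9628
grad = 67.021 deg C/km


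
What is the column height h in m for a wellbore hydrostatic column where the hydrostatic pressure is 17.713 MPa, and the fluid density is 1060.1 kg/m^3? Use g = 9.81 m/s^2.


h = P * 1e6 / (g * rho)
h = 17.713 * 1e6 / (9.81 * 1060.1)
h = 1703.2 m


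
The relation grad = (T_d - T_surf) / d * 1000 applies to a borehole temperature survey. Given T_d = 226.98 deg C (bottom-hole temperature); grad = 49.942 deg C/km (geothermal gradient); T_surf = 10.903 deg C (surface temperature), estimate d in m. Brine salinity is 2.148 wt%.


d = (T_d - T_surf) / grad * 1000
d = (226.98 - 10.903) / 49.942 * 1000
d = 4326.6 m


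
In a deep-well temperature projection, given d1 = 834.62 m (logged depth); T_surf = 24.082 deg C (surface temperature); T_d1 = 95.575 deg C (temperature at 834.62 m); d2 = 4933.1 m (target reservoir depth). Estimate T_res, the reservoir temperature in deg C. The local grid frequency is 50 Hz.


Step 1: grad = (T_d1 - T_surf)/d1 * 1000 = (95.575 - 24.082)/834.62 * 1000 = 85.65934 deg C/km
Step 2: T_res = T_surf + grad*d2/1000 = 24.082 + 85.65934*4933.1/1000 = 446.65 deg C
T_res = 446.65 deg C


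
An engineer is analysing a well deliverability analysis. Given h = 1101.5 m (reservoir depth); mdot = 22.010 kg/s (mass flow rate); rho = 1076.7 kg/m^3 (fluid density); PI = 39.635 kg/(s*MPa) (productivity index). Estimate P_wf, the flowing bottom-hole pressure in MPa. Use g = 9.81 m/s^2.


Step 1: P_i = rho*g*h/1e6 = 1076.7*9.81*1101.5/1e6 = 11.63451 MPa
Step 2: P_wf = P_i - mdot/PI = 11.63451 - 22.01/39.635 = 11.079 MPa
P_wf = 11.079 MPa


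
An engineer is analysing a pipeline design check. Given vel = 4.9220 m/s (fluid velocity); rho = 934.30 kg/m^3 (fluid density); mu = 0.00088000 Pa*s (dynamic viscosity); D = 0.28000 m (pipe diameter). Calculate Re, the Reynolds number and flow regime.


Step 1: Re = rho*vel*D/mu = 934.3*4.922*0.28/0.00088 = 1.4632e+06
Step 2: Re = 1.4632e+06 > 4000, so flow is turbulent.
Re = 1.4632e+06 (turbulent)


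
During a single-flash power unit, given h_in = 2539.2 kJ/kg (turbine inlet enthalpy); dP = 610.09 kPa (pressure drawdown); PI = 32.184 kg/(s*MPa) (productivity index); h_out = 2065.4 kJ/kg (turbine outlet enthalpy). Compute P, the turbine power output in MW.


Step 1: mdot = PI * dP / 1000 = 32.184 * 610.09 / 1000 = 19.63514 kg/s
Step 2: P = mdot*(h_in - h_out)/1000 = 19.63514*(2539.2 - 2065.4)/1000 = 9.3031 MW
P = 9.3031 MW


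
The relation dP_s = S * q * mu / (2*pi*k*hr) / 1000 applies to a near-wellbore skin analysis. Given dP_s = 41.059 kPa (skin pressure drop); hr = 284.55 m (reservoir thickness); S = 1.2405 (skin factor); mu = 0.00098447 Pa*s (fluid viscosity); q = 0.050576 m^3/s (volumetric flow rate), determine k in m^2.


k = S*q*mu / (2*pi*dP_s*1000*hr)
k = 1.2405*0.050576*0.00098447 / (2*pi*41.059*1000*284.55)
k = 8.4139e-13 m^2


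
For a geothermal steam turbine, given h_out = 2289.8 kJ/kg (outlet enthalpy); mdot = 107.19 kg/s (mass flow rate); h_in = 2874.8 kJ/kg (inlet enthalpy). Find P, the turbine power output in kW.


P = mdot * (h_in - h_out) / 1000
P = 107.19 * (2874.8 - 2289.8) / 1000
P = 62.70615 MW
Convert: 62.70615 MW * 1000.0 = 62706 kW
P = 62706 kW


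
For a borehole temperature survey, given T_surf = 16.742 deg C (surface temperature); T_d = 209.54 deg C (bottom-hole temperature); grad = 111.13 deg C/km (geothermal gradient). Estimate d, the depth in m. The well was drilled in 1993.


d = (T_d - T_surf) / grad * 1000
d = (209.54 - 16.742) / 111.13 * 1000
d = 1734.9 m


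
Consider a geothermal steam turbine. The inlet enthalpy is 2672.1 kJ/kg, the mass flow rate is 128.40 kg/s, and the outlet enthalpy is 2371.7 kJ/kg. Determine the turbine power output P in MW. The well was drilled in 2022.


P = mdot * (h_in - h_out) / 1000
P = 128.40 * (2672.1 - 2371.7) / 1000
P = 38.571 MW


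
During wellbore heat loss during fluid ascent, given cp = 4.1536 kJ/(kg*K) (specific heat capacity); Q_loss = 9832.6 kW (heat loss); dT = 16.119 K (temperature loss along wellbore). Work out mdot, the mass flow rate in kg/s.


mdot = Q_loss / (cp * dT)
mdot = 9832.6 / (4.1536 * 16.119)
mdot = 146.86 kg/s


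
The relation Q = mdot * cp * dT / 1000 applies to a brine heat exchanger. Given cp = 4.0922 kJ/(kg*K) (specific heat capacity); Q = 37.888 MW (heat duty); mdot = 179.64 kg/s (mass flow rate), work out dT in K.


dT = Q * 1000 / (mdot * cp)
dT = 37.888 * 1000 / (179.64 * 4.0922)
dT = 51.540 K


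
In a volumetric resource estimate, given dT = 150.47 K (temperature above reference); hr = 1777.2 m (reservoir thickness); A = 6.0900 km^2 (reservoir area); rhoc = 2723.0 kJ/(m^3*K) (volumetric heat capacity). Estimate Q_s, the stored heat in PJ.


Step 1: Vr = A*1e6*hr = 6.09*1e6*1777.2 = 1.082315e+10 m^3
Step 2: Q_s = Vr*rhoc*dT/1e12 = 1.082315e+10*2723.0*150.47/1e12 = 4434.6 PJ
Q_s = 4434.6 PJ


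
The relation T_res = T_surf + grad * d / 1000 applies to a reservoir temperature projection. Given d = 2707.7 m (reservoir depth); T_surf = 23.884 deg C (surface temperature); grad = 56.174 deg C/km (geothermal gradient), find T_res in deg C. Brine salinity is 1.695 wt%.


T_res = T_surf + grad * d / 1000
T_res = 23.884 + 56.174 * 2707.7 / 1000
T_res = 175.99 deg C


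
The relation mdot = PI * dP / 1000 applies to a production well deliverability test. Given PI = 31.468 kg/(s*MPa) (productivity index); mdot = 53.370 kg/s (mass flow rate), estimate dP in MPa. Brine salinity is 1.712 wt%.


dP = mdot * 1000 / PI
dP = 53.370 * 1000 / 31.468
dP = 1696.009 kPa
Convert: 1696.009 kPa * 0.001 = 1.6960 MPa
dP = 1.6960 MPa


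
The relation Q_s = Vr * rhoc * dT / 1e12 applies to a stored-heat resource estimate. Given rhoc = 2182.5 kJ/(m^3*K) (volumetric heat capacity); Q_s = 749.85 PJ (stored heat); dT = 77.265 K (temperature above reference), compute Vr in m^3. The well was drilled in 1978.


Vr = Q_s * 1e12 / (rhoc * dT)
Vr = 749.85 * 1e12 / (2182.5 * 77.265)
Vr = 4.4467e+09 m^3


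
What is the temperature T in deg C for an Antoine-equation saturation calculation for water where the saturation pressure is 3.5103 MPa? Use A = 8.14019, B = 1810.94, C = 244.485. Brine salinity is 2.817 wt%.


T = B / (A - log10(P_sat * 760 / 0.101325)) - C
T = 1810.94 / (8.14019 - log10(3.5103 * 760 / 0.101325)) - 244.485
T = 242.36 deg C


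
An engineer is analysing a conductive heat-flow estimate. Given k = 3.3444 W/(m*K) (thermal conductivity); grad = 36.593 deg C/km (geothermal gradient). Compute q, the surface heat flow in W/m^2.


q = k * grad / 1000
q = 3.3444 * 36.593 / 1000
q = 0.12238 W/m^2


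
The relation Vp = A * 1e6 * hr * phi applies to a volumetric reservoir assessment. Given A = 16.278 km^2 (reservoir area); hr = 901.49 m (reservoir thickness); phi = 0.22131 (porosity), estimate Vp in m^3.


Vp = A * 1e6 * hr * phi
Vp = 16.278 * 1e6 * 901.49 * 0.22131
Vp = 3.2476e+09 m^3


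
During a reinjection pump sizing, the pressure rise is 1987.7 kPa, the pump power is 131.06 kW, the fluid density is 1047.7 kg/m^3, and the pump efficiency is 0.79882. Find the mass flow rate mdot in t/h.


mdot = P_pump * rho * eta / dP
mdot = 131.06 * 1047.7 * 0.79882 / 1987.7
mdot = 55.18299 kg/s
Convert: 55.18299 kg/s * 3.6 = 198.66 t/h
mdot = 198.66 t/h


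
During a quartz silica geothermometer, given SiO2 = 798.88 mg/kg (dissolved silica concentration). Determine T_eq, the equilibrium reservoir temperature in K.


T_eq = 1309 / (5.19 - log10(SiO2)) - 273.15
T_eq = 1309 / (5.19 - log10(798.88)) - 273.15
T_eq = 299.0858 deg C
Convert to K: 299.0858 + 273.15 = 572.24 K
T_eq = 572.24 K


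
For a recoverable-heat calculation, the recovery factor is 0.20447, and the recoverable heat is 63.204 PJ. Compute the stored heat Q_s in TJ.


Q_s = Q_rec / RF
Q_s = 63.204 / 0.20447
Q_s = 309.1114 PJ
Convert: 309.1114 PJ * 1000.0 = 3.0911e+05 TJ
Q_s = 3.0911e+05 TJ


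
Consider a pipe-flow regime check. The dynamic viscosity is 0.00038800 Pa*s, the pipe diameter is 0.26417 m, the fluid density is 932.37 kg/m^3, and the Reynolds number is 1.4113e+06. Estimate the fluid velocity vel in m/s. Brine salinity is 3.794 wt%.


vel = Re * mu / (rho * D)
vel = 1.4113e+06 * 0.00038800 / (932.37 * 0.26417)
vel = 2.2232 m/s


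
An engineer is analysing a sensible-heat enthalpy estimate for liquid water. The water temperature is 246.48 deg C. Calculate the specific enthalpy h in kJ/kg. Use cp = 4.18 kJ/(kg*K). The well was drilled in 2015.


h = cp * T
h = 4.18 * 246.48
h = 1030.3 kJ/kg


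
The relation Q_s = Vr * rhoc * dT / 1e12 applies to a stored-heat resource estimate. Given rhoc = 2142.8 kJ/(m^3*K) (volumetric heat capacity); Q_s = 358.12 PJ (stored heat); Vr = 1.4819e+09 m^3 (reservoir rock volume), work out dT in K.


dT = Q_s * 1e12 / (Vr * rhoc)
dT = 358.12 * 1e12 / (1.4819e+09 * 2142.8)
dT = 112.78 K


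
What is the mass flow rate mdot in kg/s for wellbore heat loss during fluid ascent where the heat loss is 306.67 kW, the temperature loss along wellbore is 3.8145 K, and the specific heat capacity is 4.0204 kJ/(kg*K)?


mdot = Q_loss / (cp * dT)
mdot = 306.67 / (4.0204 * 3.8145)
mdot = 19.997 kg/s


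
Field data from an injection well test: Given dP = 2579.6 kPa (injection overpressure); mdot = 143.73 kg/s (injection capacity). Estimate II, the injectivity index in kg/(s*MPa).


II = mdot * 1000 / dP
II = 143.73 * 1000 / 2579.6
II = 55.718 kg/(s*MPa)


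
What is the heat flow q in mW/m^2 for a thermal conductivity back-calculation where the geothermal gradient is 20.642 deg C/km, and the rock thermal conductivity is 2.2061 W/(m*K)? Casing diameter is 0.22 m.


q = k * grad / 1000
q = 2.2061 * 20.642 / 1000
q = 0.04553832 W/m^2
Convert: 0.04553832 W/m^2 * 1000.0 = 45.538 mW/m^2
q = 45.538 mW/m^2


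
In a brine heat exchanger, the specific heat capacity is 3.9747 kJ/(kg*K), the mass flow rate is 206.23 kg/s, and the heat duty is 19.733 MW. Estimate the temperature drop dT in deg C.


dT = Q * 1000 / (mdot * cp)
dT = 19.733 * 1000 / (206.23 * 3.9747)
dT = 24.07337 K
Convert (temperature difference, 1 K = 1 deg C): 24.07337 K = 24.07337 deg C
dT = 24.073 deg C


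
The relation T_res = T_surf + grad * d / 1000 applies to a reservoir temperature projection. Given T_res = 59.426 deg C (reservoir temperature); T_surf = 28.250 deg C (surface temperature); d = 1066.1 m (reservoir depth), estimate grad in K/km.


grad = (T_res - T_surf) / d * 1000
grad = (59.426 - 28.250) / 1066.1 * 1000
grad = 29.24304 deg C/km
Convert: 29.24304 deg C/km * 1.0 = 29.243 K/km
grad = 29.243 K/km


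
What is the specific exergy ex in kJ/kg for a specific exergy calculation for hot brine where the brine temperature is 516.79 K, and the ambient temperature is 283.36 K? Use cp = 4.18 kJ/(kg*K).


ex = cp * ((T_b - T_0) - T_0 * ln(T_b/T_0))
ex = 4.18 * ((516.79 - 283.36) - 283.36 * ln(516.79/283.36))
ex = 263.98 kJ/kg


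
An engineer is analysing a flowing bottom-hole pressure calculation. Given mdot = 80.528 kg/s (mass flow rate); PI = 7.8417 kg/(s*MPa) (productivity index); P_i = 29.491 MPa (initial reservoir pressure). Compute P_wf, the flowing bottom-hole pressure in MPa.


P_wf = P_i - mdot / PI
P_wf = 29.491 - 80.528 / 7.8417
P_wf = 19.222 MPa


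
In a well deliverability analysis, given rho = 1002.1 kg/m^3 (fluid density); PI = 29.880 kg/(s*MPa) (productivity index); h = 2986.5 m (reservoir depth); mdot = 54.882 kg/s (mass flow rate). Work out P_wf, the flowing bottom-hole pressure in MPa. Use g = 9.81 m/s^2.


Step 1: P_i = rho*g*h/1e6 = 1002.1*9.81*2986.5/1e6 = 29.35909 MPa
Step 2: P_wf = P_i - mdot/PI = 29.35909 - 54.882/29.88 = 27.522 MPa
P_wf = 27.522 MPa


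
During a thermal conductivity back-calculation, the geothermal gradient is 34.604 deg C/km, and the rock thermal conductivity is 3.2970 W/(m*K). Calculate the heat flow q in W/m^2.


q = k * grad / 1000
q = 3.2970 * 34.604 / 1000
q = 0.11409 W/m^2


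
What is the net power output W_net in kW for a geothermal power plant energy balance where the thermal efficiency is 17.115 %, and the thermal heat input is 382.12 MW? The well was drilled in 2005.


W_net = eta / 100 * Q_in
W_net = 17.115 / 100 * 382.12
W_net = 65.39984 MW
Convert: 65.39984 MW * 1000.0 = 65400 kW
W_net = 65400 kW


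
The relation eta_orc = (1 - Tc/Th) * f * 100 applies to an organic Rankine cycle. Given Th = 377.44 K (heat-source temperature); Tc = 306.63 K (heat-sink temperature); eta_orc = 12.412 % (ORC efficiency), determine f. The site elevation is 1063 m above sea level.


f = (eta_orc/100) / (1 - Tc/Th)
f = (12.412/100) / (1 - 306.63/377.44)
f = 0.66160


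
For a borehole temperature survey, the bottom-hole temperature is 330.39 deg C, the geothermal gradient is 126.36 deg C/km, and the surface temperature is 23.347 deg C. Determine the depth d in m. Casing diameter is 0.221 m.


d = (T_d - T_surf) / grad * 1000
d = (330.39 - 23.347) / 126.36 * 1000
d = 2429.9 m


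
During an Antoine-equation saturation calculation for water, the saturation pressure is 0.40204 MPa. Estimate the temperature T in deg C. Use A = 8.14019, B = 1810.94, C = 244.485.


T = B / (A - log10(P_sat * 760 / 0.101325)) - C
T = 1810.94 / (8.14019 - log10(0.40204 * 760 / 0.101325)) - 244.485
T = 144.06 deg C


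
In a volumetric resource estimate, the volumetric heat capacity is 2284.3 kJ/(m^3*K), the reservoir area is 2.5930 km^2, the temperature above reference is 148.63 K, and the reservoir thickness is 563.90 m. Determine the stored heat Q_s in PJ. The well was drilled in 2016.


Step 1: Vr = A*1e6*hr = 2.593*1e6*563.9 = 1.462193e+09 m^3
Step 2: Q_s = Vr*rhoc*dT/1e12 = 1.462193e+09*2284.3*148.63/1e12 = 496.44 PJ
Q_s = 496.44 PJ


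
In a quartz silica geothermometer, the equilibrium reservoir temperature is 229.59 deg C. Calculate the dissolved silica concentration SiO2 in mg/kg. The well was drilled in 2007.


SiO2 = 10^(5.19 - 1309/(T_eq + 273.15))
SiO2 = 10^(5.19 - 1309/(229.59 + 273.15))
SiO2 = 385.72 mg/kg


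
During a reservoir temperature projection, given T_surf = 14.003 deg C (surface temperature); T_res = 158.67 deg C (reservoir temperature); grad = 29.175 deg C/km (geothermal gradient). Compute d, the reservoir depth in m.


d = (T_res - T_surf) / grad * 1000
d = (158.67 - 14.003) / 29.175 * 1000
d = 4958.6 m


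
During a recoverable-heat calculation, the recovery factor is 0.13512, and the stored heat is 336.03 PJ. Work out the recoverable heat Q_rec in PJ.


Q_rec = Q_s * RF
Q_rec = 336.03 * 0.13512
Q_rec = 45.404 PJ


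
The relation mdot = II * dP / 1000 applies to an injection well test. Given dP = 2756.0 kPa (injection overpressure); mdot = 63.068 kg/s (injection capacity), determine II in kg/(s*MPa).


II = mdot * 1000 / dP
II = 63.068 * 1000 / 2756.0
II = 22.884 kg/(s*MPa)


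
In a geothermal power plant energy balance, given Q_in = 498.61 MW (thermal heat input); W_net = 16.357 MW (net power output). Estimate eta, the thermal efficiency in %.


eta = W_net / Q_in * 100
eta = 16.357 / 498.61 * 100
eta = 3.2805 %


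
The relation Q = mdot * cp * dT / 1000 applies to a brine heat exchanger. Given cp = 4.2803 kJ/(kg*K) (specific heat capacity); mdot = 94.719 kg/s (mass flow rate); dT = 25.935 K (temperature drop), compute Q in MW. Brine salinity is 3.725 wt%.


Q = mdot * cp * dT / 1000
Q = 94.719 * 4.2803 * 25.935 / 1000
Q = 10.515 MW


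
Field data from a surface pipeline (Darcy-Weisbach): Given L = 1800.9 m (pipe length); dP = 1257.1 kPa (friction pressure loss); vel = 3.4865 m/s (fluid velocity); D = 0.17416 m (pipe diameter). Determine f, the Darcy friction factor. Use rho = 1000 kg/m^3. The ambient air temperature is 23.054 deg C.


f = dP*1000 / ((L/D)*(rho*vel^2/2))
f = 1257.1*1000 / ((1800.9/0.17416)*(1000*3.4865^2/2))
f = 0.020002


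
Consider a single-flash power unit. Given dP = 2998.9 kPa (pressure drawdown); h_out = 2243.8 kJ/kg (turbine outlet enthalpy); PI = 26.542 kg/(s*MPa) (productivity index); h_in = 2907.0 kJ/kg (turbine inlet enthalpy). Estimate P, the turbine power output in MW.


Step 1: mdot = PI * dP / 1000 = 26.542 * 2998.9 / 1000 = 79.59680 kg/s
Step 2: P = mdot*(h_in - h_out)/1000 = 79.59680*(2907.0 - 2243.8)/1000 = 52.789 MW
P = 52.789 MW


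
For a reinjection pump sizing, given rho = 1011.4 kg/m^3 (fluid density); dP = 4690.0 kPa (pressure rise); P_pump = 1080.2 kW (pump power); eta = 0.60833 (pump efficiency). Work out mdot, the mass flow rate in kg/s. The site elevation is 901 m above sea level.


mdot = P_pump * rho * eta / dP
mdot = 1080.2 * 1011.4 * 0.60833 / 4690.0
mdot = 141.71 kg/s


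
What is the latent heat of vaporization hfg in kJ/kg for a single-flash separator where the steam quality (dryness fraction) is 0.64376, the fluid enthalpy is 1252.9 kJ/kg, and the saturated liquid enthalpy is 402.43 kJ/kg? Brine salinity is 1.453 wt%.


hfg = (h - hf) / x
hfg = (1252.9 - 402.43) / 0.64376
hfg = 1321.1 kJ/kg


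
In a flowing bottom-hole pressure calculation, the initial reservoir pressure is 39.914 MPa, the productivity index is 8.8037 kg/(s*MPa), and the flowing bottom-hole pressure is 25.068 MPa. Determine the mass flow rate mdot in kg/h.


mdot = (P_i - P_wf) * PI
mdot = (39.914 - 25.068) * 8.8037
mdot = 130.6997 kg/s
Convert: 130.6997 kg/s * 3600.0 = 4.7052e+05 kg/h
mdot = 4.7052e+05 kg/h


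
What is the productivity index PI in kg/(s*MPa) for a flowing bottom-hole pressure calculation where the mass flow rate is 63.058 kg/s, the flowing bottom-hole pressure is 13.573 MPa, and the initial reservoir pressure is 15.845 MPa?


PI = mdot / (P_i - P_wf)
PI = 63.058 / (15.845 - 13.573)
PI = 27.754 kg/(s*MPa)


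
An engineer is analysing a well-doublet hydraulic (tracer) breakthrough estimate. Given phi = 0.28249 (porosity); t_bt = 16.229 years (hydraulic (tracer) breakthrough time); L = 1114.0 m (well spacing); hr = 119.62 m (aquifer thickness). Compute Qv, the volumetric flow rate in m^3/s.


Qv = pi*hr*phi*L^2 / (3*t_bt*365.25*86400)
Qv = pi*119.62*0.28249*1114.0^2 / (3*16.229*365.25*86400)
Qv = 0.085745 m^3/s


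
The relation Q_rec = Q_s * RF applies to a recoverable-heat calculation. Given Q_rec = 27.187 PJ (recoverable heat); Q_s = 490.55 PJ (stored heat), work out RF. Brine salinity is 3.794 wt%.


RF = Q_rec / Q_s
RF = 27.187 / 490.55
RF = 0.055421


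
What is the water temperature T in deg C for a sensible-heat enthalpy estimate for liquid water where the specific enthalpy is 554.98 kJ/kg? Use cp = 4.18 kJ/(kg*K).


T = h / cp
T = 554.98 / 4.18
T = 132.77 deg C


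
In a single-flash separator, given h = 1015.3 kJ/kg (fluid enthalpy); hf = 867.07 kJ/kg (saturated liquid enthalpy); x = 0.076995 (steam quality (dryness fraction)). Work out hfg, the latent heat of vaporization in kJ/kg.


hfg = (h - hf) / x
hfg = (1015.3 - 867.07) / 0.076995
hfg = 1925.2 kJ/kg


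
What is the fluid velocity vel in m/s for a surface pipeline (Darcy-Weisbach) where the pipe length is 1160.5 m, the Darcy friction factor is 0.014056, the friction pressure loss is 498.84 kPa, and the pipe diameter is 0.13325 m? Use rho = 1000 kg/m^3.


vel = sqrt(dP*1000*2*D / (f*L*rho))
vel = sqrt(498.84*1000*2*0.13325 / (0.014056*1160.5*1000))
vel = 2.8548 m/s


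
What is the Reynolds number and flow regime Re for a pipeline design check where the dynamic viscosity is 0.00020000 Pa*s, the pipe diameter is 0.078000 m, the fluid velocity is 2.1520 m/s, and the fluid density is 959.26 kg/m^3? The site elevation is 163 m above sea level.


Step 1: Re = rho*vel*D/mu = 959.26*2.152*0.078/0.0002 = 8.0509e+05
Step 2: Re = 8.0509e+05 > 4000, so flow is turbulent.
Re = 8.0509e+05 (turbulent)


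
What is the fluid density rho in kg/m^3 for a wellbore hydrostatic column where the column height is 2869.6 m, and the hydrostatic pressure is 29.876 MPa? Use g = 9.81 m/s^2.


rho = P * 1e6 / (g * h)
rho = 29.876 * 1e6 / (9.81 * 2869.6)
rho = 1061.3 kg/m^3


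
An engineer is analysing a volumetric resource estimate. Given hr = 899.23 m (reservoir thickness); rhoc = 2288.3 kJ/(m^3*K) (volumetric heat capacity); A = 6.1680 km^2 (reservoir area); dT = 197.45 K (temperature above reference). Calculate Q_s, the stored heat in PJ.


Step 1: Vr = A*1e6*hr = 6.168*1e6*899.23 = 5.546451e+09 m^3
Step 2: Q_s = Vr*rhoc*dT/1e12 = 5.546451e+09*2288.3*197.45/1e12 = 2506.0 PJ
Q_s = 2506.0 PJ


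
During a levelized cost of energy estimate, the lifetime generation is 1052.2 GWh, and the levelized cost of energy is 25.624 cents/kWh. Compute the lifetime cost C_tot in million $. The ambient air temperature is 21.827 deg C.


C_tot = LCOE / 100 * E_tot
C_tot = 25.624 / 100 * 1052.2
C_tot = 269.62 million $


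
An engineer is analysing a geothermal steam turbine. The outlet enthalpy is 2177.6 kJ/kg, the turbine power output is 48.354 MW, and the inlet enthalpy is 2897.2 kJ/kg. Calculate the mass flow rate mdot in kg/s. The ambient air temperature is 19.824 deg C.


mdot = P * 1000 / (h_in - h_out)
mdot = 48.354 * 1000 / (2897.2 - 2177.6)
mdot = 67.196 kg/s


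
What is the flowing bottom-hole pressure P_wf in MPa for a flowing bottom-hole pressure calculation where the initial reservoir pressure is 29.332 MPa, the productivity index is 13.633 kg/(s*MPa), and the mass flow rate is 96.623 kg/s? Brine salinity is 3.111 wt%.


P_wf = P_i - mdot / PI
P_wf = 29.332 - 96.623 / 13.633
P_wf = 22.245 MPa


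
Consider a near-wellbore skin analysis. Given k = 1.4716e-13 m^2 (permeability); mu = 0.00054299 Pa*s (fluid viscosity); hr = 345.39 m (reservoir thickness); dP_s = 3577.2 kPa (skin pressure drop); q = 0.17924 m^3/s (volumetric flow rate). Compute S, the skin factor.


S = dP_s * 1000 * 2*pi*k*hr / (q*mu)
S = 3577.2 * 1000 * 2*pi*1.4716e-13*345.39 / (0.17924*0.00054299)
S = 11.738


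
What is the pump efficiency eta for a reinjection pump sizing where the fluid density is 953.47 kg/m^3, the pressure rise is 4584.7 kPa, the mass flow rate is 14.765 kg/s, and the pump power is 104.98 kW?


eta = mdot * dP / (rho * P_pump)
eta = 14.765 * 4584.7 / (953.47 * 104.98)
eta = 0.67629


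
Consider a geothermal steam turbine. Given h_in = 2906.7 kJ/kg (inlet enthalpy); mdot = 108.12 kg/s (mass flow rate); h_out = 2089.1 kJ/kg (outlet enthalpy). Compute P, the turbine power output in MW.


P = mdot * (h_in - h_out) / 1000
P = 108.12 * (2906.7 - 2089.1) / 1000
P = 88.399 MW


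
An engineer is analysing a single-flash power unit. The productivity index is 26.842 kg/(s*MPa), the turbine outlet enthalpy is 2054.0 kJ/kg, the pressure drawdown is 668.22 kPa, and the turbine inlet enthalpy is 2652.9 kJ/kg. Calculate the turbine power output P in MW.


Step 1: mdot = PI * dP / 1000 = 26.842 * 668.22 / 1000 = 17.93636 kg/s
Step 2: P = mdot*(h_in - h_out)/1000 = 17.93636*(2652.9 - 2054.0)/1000 = 10.742 MW
P = 10.742 MW


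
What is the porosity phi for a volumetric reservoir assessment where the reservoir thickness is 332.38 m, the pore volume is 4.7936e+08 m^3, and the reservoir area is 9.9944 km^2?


phi = Vp / (A * 1e6 * hr)
phi = 4.7936e+08 / (9.9944 * 1e6 * 332.38)
phi = 0.14430


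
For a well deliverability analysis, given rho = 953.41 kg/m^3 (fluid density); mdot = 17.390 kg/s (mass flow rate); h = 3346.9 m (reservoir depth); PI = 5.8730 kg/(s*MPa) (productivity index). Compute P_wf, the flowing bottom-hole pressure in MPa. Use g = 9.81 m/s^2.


Step 1: P_i = rho*g*h/1e6 = 953.41*9.81*3346.9/1e6 = 31.30340 MPa
Step 2: P_wf = P_i - mdot/PI = 31.30340 - 17.39/5.873 = 28.342 MPa
P_wf = 28.342 MPa


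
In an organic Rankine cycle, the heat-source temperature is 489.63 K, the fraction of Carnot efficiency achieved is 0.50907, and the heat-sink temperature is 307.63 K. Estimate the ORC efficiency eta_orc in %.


eta_orc = (1 - Tc/Th) * f * 100
eta_orc = (1 - 307.63/489.63) * 0.50907 * 100
eta_orc = 18.923 %


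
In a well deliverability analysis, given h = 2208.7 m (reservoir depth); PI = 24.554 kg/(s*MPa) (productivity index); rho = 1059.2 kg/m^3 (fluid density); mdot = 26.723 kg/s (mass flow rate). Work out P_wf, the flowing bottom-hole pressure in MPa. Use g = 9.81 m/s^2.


Step 1: P_i = rho*g*h/1e6 = 1059.2*9.81*2208.7/1e6 = 22.95005 MPa
Step 2: P_wf = P_i - mdot/PI = 22.95005 - 26.723/24.554 = 21.862 MPa
P_wf = 21.862 MPa


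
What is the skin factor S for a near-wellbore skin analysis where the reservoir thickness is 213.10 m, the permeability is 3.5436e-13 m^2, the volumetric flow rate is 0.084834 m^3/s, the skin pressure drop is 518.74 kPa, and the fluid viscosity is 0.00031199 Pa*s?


S = dP_s * 1000 * 2*pi*k*hr / (q*mu)
S = 518.74 * 1000 * 2*pi*3.5436e-13*213.10 / (0.084834*0.00031199)
S = 9.2992


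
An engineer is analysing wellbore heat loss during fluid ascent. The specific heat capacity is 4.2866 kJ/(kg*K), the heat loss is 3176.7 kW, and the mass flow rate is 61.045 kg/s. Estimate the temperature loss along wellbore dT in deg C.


dT = Q_loss / (mdot * cp)
dT = 3176.7 / (61.045 * 4.2866)
dT = 12.13985 K
Convert (temperature difference, 1 K = 1 deg C): 12.13985 K = 12.13985 deg C
dT = 12.140 deg C


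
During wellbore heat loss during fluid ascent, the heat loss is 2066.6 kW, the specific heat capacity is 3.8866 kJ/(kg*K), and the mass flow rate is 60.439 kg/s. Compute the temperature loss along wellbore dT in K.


dT = Q_loss / (mdot * cp)
dT = 2066.6 / (60.439 * 3.8866)
dT = 8.7977 K


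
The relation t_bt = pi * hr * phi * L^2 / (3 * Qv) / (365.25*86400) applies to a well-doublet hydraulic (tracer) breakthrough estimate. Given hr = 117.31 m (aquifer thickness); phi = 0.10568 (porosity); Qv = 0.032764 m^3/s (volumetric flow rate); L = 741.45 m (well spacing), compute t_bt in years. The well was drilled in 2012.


t_bt = pi * hr * phi * L^2 / (3 * Qv) / (365.25*86400)
t_bt = pi * 117.31 * 0.10568 * 741.45^2 / (3 * 0.032764) / (365.25*86400)
t_bt = 6.9027 years


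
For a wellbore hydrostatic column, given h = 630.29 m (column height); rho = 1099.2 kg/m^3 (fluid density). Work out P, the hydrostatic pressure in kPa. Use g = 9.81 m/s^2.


P = rho * g * h / 1e6
P = 1099.2 * 9.81 * 630.29 / 1e6
P = 6.796513 MPa
Convert: 6.796513 MPa * 1000.0 = 6796.5 kPa
P = 6796.5 kPa


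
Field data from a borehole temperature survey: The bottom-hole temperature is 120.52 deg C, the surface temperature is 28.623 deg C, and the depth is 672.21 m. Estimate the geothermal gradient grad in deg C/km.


grad = (T_d - T_surf) / d * 1000
grad = (120.52 - 28.623) / 672.21 * 1000
grad = 136.71 deg C/km


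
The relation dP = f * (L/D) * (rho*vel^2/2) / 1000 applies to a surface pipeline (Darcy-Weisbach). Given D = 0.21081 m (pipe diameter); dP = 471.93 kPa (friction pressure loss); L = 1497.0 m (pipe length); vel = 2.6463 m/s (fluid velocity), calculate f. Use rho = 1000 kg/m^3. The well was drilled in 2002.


f = dP*1000 / ((L/D)*(rho*vel^2/2))
f = 471.93*1000 / ((1497.0/0.21081)*(1000*2.6463^2/2))
f = 0.018980


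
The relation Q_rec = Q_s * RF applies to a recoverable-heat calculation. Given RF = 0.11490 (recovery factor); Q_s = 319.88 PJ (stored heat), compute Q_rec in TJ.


Q_rec = Q_s * RF
Q_rec = 319.88 * 0.11490
Q_rec = 36.75421 PJ
Convert: 36.75421 PJ * 1000.0 = 36754 TJ
Q_rec = 36754 TJ


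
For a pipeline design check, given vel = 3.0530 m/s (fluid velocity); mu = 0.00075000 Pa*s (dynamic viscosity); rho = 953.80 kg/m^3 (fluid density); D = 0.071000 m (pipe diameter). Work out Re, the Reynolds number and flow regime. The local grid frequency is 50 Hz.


Step 1: Re = rho*vel*D/mu = 953.8*3.053*0.071/0.00075 = 2.7566e+05
Step 2: Re = 2.7566e+05 > 4000, so flow is turbulent.
Re = 2.7566e+05 (turbulent)


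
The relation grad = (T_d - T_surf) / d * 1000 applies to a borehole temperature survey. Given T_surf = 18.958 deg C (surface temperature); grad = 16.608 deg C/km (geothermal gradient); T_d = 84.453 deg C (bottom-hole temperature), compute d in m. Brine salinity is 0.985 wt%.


d = (T_d - T_surf) / grad * 1000
d = (84.453 - 18.958) / 16.608 * 1000
d = 3943.6 m


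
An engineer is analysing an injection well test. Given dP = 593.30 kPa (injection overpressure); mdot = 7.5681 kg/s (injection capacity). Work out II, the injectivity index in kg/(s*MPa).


II = mdot * 1000 / dP
II = 7.5681 * 1000 / 593.30
II = 12.756 kg/(s*MPa)


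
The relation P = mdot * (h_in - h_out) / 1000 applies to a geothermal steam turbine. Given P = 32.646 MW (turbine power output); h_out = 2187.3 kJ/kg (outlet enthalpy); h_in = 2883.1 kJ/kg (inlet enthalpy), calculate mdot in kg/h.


mdot = P * 1000 / (h_in - h_out)
mdot = 32.646 * 1000 / (2883.1 - 2187.3)
mdot = 46.91865 kg/s
Convert: 46.91865 kg/s * 3600.0 = 1.6891e+05 kg/h
mdot = 1.6891e+05 kg/h


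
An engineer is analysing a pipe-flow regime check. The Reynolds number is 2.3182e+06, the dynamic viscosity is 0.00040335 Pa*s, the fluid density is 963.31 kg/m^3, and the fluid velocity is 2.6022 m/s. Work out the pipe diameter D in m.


D = Re * mu / (rho * vel)
D = 2.3182e+06 * 0.00040335 / (963.31 * 2.6022)
D = 0.37301 m


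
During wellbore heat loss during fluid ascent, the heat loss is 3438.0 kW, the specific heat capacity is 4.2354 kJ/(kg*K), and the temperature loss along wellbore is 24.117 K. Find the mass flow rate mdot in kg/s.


mdot = Q_loss / (cp * dT)
mdot = 3438.0 / (4.2354 * 24.117)
mdot = 33.658 kg/s


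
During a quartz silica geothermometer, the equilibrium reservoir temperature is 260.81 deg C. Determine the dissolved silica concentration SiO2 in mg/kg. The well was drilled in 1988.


SiO2 = 10^(5.19 - 1309/(T_eq + 273.15))
SiO2 = 10^(5.19 - 1309/(260.81 + 273.15))
SiO2 = 547.65 mg/kg


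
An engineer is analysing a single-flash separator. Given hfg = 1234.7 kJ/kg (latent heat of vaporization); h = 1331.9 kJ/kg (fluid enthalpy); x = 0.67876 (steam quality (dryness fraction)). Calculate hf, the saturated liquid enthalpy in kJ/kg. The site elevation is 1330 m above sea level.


hf = h - x * hfg
hf = 1331.9 - 0.67876 * 1234.7
hf = 493.84 kJ/kg


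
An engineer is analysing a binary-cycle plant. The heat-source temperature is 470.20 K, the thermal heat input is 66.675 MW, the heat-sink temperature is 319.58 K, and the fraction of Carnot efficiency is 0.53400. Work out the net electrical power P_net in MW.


Step 1: eta = (1 - Tc/Th)*f = (1 - 319.58/470.2)*0.534 = 0.1710572
Step 2: P_net = eta * Q_in = 0.1710572 * 66.675 = 11.405 MW
P_net = 11.405 MW


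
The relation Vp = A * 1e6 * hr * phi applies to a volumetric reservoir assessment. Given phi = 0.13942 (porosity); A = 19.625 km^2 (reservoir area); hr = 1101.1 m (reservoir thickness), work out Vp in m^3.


Vp = A * 1e6 * hr * phi
Vp = 19.625 * 1e6 * 1101.1 * 0.13942
Vp = 3.0127e+09 m^3


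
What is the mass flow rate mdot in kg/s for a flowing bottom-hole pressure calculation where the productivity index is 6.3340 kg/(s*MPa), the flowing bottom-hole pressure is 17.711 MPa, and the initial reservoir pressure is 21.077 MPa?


mdot = (P_i - P_wf) * PI
mdot = (21.077 - 17.711) * 6.3340
mdot = 21.320 kg/s


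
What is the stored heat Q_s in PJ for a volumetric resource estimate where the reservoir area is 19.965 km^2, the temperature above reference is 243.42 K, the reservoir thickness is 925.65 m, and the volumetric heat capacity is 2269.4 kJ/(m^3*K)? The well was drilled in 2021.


Step 1: Vr = A*1e6*hr = 19.965*1e6*925.65 = 1.848060e+10 m^3
Step 2: Q_s = Vr*rhoc*dT/1e12 = 1.848060e+10*2269.4*243.42/1e12 = 10209 PJ
Q_s = 10209 PJ


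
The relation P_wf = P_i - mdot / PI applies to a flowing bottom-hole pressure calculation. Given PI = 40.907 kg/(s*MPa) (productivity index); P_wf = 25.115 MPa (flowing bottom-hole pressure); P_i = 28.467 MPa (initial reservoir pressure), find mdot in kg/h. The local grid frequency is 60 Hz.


mdot = (P_i - P_wf) * PI
mdot = (28.467 - 25.115) * 40.907
mdot = 137.1203 kg/s
Convert: 137.1203 kg/s * 3600.0 = 4.9363e+05 kg/h
mdot = 4.9363e+05 kg/h


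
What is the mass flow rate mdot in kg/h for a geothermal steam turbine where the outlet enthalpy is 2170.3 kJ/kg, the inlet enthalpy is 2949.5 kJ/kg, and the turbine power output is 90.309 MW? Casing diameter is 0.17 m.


mdot = P * 1000 / (h_in - h_out)
mdot = 90.309 * 1000 / (2949.5 - 2170.3)
mdot = 115.8996 kg/s
Convert: 115.8996 kg/s * 3600.0 = 4.1724e+05 kg/h
mdot = 4.1724e+05 kg/h


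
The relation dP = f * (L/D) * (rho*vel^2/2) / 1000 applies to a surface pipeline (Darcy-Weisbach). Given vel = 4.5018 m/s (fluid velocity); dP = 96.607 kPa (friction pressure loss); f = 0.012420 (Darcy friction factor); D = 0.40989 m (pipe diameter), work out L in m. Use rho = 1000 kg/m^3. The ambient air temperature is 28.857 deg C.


L = dP*1000*D / (f*rho*vel^2/2)
L = 96.607*1000*0.40989 / (0.012420*1000*4.5018^2/2)
L = 314.64 m


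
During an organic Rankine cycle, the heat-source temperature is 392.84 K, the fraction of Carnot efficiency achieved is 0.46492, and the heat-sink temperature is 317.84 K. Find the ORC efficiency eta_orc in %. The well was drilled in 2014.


eta_orc = (1 - Tc/Th) * f * 100
eta_orc = (1 - 317.84/392.84) * 0.46492 * 100
eta_orc = 8.8761 %


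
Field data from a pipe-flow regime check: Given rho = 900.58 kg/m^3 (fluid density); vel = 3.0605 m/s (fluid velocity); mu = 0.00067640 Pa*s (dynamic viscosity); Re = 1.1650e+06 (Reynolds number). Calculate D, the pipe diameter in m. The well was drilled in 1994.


D = Re * mu / (rho * vel)
D = 1.1650e+06 * 0.00067640 / (900.58 * 3.0605)
D = 0.28590 m


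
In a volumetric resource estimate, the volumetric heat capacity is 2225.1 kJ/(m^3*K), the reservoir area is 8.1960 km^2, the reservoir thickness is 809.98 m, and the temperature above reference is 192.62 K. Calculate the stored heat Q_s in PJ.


Step 1: Vr = A*1e6*hr = 8.196*1e6*809.98 = 6.638596e+09 m^3
Step 2: Q_s = Vr*rhoc*dT/1e12 = 6.638596e+09*2225.1*192.62/1e12 = 2845.3 PJ
Q_s = 2845.3 PJ


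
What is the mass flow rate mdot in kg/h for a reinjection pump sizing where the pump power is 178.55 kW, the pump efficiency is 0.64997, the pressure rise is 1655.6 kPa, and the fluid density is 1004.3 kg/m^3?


mdot = P_pump * rho * eta / dP
mdot = 178.55 * 1004.3 * 0.64997 / 1655.6
mdot = 70.39814 kg/s
Convert: 70.39814 kg/s * 3600.0 = 2.5343e+05 kg/h
mdot = 2.5343e+05 kg/h


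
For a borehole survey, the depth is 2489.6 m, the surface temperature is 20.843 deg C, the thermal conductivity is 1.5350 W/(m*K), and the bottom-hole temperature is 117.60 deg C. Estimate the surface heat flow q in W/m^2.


Step 1: grad = (T_d - T_surf)/d * 1000 = (117.6 - 20.843)/2489.6 * 1000 = 38.86448 deg C/km
Step 2: q = k * grad / 1000 = 1.535 * 38.86448 / 1000 = 0.059657 W/m^2
q = 0.059657 W/m^2


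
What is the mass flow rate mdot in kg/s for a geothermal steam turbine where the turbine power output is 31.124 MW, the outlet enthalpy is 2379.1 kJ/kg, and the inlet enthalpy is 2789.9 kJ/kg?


mdot = P * 1000 / (h_in - h_out)
mdot = 31.124 * 1000 / (2789.9 - 2379.1)
mdot = 75.764 kg/s


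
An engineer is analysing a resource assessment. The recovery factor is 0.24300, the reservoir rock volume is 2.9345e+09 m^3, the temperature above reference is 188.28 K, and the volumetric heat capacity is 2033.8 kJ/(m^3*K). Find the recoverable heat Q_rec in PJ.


Step 1: Q_s = Vr*rhoc*dT/1e12 = 2.9345e+09*2033.8*188.28/1e12 = 1123.690 PJ
Step 2: Q_rec = Q_s * RF = 1123.690 * 0.243 = 273.06 PJ
Q_rec = 273.06 PJ


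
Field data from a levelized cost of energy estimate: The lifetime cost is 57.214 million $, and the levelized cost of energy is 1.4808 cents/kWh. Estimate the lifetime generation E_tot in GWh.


E_tot = C_tot / LCOE * 100
E_tot = 57.214 / 1.4808 * 100
E_tot = 3863.7 GWh


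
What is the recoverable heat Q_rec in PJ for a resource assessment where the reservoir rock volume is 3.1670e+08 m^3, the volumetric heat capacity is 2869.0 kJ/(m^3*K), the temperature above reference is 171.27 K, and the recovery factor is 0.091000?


Step 1: Q_s = Vr*rhoc*dT/1e12 = 3.1670e+08*2869.0*171.27/1e12 = 155.6180 PJ
Step 2: Q_rec = Q_s * RF = 155.6180 * 0.091 = 14.161 PJ
Q_rec = 14.161 PJ


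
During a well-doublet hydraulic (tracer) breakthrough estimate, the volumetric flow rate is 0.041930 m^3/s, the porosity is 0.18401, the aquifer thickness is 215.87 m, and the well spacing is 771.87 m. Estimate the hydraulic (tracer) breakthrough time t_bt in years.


t_bt = pi * hr * phi * L^2 / (3 * Qv) / (365.25*86400)
t_bt = pi * 215.87 * 0.18401 * 771.87^2 / (3 * 0.041930) / (365.25*86400)
t_bt = 18.729 years


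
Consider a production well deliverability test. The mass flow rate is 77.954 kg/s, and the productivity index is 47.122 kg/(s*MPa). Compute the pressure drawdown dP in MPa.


dP = mdot * 1000 / PI
dP = 77.954 * 1000 / 47.122
dP = 1654.302 kPa
Convert: 1654.302 kPa * 0.001 = 1.6543 MPa
dP = 1.6543 MPa
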